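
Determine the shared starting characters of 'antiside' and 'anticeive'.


Compare from the start: 4 characters match: 'anti'. Mismatch at position 5: 's' vs 'c'.

anti


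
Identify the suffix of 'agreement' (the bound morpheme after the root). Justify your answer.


The word 'agreement' = 'agree' (root) + '-ment' (suffix). The suffix is '-ment'.

ment


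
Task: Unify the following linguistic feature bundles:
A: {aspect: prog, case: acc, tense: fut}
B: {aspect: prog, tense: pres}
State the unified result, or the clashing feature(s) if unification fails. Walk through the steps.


Compare features:
aspect: A=prog vs B=prog -> unified: prog
case: A=acc vs B=_ -> unified: acc
tense: A=fut vs B=pres -> CLASH
Clash detected on feature 'tense' (fut vs pres); unification fails.

CLASH on 'tense' (fut vs pres)


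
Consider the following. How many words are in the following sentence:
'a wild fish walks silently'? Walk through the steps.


Split into words: a | wild | fish | walks | silently = 5 words.

5


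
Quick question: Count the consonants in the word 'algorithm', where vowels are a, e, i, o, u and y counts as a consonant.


Consonants in 'algorithm': l, g, r, t, h, m = 6 consonants.

6


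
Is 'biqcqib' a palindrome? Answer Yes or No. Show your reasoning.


Forward: 'biqcqib'
Reversed: 'biqcqib'
They are identical.

Yes


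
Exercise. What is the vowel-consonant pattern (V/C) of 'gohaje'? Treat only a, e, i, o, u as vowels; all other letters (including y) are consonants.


Letter mapping: g = C, o = V, h = C, a = V, j = C, e = V.

CVCVCV


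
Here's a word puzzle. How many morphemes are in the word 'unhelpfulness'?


Decomposition: un- (prefix) + help (root) + -ful (suffix) + -ness (suffix) = 4 morpheme(s)

4 morphemes


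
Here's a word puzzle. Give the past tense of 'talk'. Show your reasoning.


Apply rule: Add -ed. 'talk' becomes 'talked'.

talked


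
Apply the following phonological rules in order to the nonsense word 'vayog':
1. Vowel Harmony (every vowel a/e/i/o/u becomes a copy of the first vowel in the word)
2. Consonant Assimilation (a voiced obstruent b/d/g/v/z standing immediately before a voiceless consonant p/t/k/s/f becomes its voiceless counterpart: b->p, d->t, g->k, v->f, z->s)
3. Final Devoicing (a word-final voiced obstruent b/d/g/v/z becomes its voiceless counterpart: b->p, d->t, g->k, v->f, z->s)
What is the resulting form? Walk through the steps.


Starting form: 'vayog'
Rule 1: Vowel Harmony: all vowels become 'a' (matching first vowel). 'vayog' -> 'vayag'
Rule 2: Consonant Assimilation: no voiced obstruent (b/d/g/v/z) stands immediately before a voiceless consonant (p/t/k/s/f). No change.
Rule 3: Final Devoicing: word-final voiced obstruent 'g' becomes voiceless 'k'. 'vayag' -> 'vayak'
Final form: 'vayak'

vayak


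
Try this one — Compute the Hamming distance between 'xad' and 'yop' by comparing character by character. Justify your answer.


Alignment:
Position 1: 'x' vs 'y' = DIFFER
Position 2: 'a' vs 'o' = DIFFER
Position 3: 'd' vs 'p' = DIFFER
Total differences: 3

3


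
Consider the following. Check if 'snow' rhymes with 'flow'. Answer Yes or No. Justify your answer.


Rime (stressed vowel + following sounds) of 'snow': -ow = /oʊ/
Rime of 'flow': -ow = /oʊ/
/oʊ/ and /oʊ/ are the same ending sound, so the words rhyme.

Yes


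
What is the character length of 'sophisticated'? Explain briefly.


Spell out 'sophisticated' and number each letter: s(1), o(2), p(3), h(4), i(5), s(6), t(7), i(8), c(9), a(10), t(11), e(12), d(13). Total: 13 letters.

13


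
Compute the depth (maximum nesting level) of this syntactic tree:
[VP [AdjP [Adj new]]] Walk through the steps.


Count bracket nesting levels:
'[' at pos 0: depth = 1
'[' at pos 4: depth = 2
'[' at pos 10: depth = 3
Maximum depth reached: 3

3


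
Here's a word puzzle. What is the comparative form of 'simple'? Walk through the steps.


Apply comparative formation (ends in e: add -r): 'simple' -> 'simpler'.

simpler


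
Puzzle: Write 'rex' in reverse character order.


Reverse 'rex' character by character: 'xer'.

xer


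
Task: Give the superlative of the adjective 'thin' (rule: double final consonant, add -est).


Apply superlative formation (double final consonant, add -est): 'thin' -> 'thinnest'.

thinnest


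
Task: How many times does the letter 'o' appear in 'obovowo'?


Letter 'o' in 'obovowo': found at position(s) 1, 3, 5, 7 = 4 occurrence(s).

4


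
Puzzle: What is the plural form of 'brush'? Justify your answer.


Apply rule: Add -es (sibilant/fricative ending). 'brush' becomes 'brushes'.

brushes


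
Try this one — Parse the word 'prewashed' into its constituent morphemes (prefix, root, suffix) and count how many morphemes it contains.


Step 1: Identify prefix: 'pre' (meaning: before)
Step 2: Identify root: 'wash'
Step 3: Identify suffix(es): 'ed'
Decomposition: pre- (prefix: before) + wash (root) + -ed (suffix: past)
Total morphemes: 3

3 morphemes (pre- (prefix: before) + wash (root) + -ed (suffix: past))


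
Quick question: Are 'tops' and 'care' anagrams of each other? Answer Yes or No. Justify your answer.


Sorted letters of 'tops': 'opst'
Sorted letters of 'care': 'acer'
They do not match.

No


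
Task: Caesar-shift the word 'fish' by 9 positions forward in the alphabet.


Shift each letter by 9: f -> o, i -> r, s -> b, h -> q. Result: 'orbq'.

orbq


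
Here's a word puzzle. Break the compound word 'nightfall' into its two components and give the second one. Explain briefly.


Split 'nightfall' into 'night' + 'fall'. The second part is 'fall'.

fall


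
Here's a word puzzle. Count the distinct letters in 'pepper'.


Unique letters in 'pepper': {e, p, r} = 3 distinct letters.

3


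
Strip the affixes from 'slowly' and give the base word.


Remove suffix '-ly' from 'slowly' to get root 'slow'.

slow


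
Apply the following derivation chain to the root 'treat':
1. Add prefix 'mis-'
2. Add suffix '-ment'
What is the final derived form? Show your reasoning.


Step 1: Add prefix 'mis-' to 'treat' = 'mistreat'
Step 2: Add suffix '-ment' to 'mistreat' = 'mistreatment'

mistreatment


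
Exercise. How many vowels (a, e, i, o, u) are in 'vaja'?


Vowels in 'vaja': a, a = 2 vowels.

2


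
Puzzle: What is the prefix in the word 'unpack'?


The word 'unpack' = 'un' (prefix) + 'pack' (root). The prefix is 'un'.

un


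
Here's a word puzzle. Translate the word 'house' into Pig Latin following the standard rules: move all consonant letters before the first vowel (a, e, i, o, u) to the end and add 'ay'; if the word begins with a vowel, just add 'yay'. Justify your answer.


'house': move consonant cluster 'h' to end and add 'ay': 'ousehay'.

ousehay


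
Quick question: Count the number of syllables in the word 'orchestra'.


Break 'orchestra' into syllables: or-ches-tra -> or | ches | tra = 3 syllables

3 syllables


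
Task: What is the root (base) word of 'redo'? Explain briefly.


Remove prefix 're' from 'redo' to get root 'do'.

do


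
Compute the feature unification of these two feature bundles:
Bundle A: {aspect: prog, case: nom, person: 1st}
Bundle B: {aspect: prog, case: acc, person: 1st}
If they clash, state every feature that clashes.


Compare features:
aspect: A=prog vs B=prog -> unified: prog
case: A=nom vs B=acc -> CLASH
person: A=1st vs B=1st -> unified: 1st
Clash detected on feature 'case' (nom vs acc); unification fails.

CLASH on 'case' (nom vs acc)


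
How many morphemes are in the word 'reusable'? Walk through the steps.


Decomposition: re- (prefix) + use (root) + -able (suffix) = 3 morpheme(s)

3 morphemes


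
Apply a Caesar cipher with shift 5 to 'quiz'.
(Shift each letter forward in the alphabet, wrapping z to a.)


Shift each letter by 5: q -> v, u -> z, i -> n, z -> e. Result: 'vzne'.

vzne


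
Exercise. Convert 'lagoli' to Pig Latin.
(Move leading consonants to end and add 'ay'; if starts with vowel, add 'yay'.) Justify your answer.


'lagoli': move consonant cluster 'l' to end and add 'ay': 'agolilay'.

agolilay


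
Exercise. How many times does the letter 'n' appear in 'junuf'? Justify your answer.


Letter 'n' in 'junuf': found at position(s) 3 = 1 occurrence(s).

1


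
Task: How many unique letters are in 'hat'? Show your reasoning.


Unique letters in 'hat': {a, h, t} = 3 distinct letters.

3


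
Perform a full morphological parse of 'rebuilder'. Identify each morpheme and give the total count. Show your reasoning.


Step 1: Identify prefix: 're' (meaning: again)
Step 2: Identify root: 'build'
Step 3: Identify suffix(es): 'er'
Decomposition: re- (prefix: again) + build (root) + -er (suffix: one who)
Total morphemes: 3

3 morphemes (re- (prefix: again) + build (root) + -er (suffix: one who))


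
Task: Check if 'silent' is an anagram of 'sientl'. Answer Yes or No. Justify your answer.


Sorted letters of 'silent': 'eilnst'
Sorted letters of 'sientl': 'eilnst'
They match.

Yes


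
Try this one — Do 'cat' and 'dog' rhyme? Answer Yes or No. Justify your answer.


Rime (stressed vowel + following sounds) of 'cat': -at = /æt/
Rime of 'dog': -og = /ɒg/
/æt/ and /ɒg/ are different ending sounds, so the words do not rhyme.

No


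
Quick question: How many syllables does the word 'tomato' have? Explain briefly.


Break 'tomato' into syllables: to-ma-to -> to | ma | to = 3 syllables

3 syllables


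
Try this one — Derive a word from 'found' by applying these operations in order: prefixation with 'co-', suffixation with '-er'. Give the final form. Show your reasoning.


Step 1: Add prefix 'co-' to 'found' = 'cofound'
Step 2: Add suffix '-er' to 'cofound' = 'cofounder'

cofounder


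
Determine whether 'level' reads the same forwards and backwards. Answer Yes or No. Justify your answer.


Forward: 'level'
Reversed: 'level'
They are identical.

Yes


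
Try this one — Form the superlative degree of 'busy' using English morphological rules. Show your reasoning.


Apply superlative formation (consonant + y: change y to i, add -est): 'busy' -> 'busiest'.

busiest


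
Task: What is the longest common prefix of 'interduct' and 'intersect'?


Compare from the start: 5 characters match: 'inter'. Mismatch at position 6: 'd' vs 's'.

inter


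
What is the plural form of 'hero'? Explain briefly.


Apply rule: Add -es (consonant + o). 'hero' becomes 'heroes'.

heroes


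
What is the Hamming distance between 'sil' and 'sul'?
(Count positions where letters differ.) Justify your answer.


Alignment:
Position 1: 's' vs 's' = match
Position 2: 'i' vs 'u' = DIFFER
Position 3: 'l' vs 'l' = match
Total differences: 1

1


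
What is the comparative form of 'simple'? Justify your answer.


Apply comparative formation (ends in e: add -r): 'simple' -> 'simpler'.

simpler


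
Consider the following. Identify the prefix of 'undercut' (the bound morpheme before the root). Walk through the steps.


The word 'undercut' = 'under' (prefix) + 'cut' (root). The prefix is 'under'.

under


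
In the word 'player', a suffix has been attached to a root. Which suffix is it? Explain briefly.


The word 'player' = 'play' (root) + '-er' (suffix). The suffix is '-er'.

er


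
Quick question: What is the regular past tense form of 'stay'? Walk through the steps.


Apply rule: Add -ed. 'stay' becomes 'stayed'.

stayed


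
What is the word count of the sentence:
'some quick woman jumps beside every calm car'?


Split into words: some | quick | woman | jumps | beside | every | calm | car = 8 words.

8


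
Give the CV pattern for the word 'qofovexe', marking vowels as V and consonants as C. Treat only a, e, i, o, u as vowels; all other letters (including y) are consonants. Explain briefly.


Letter mapping: q = C, o = V, f = C, o = V, v = C, e = V, x = C, e = V.

CVCVCVCV


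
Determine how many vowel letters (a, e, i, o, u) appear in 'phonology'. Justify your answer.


Vowels in 'phonology': o, o, o = 3 vowels.

3


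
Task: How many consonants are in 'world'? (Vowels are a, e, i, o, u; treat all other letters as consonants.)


Consonants in 'world': w, r, l, d = 4 consonants.

4


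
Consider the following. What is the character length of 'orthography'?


Spell out 'orthography' and number each letter: o(1), r(2), t(3), h(4), o(5), g(6), r(7), a(8), p(9), h(10), y(11). Total: 11 letters.

11


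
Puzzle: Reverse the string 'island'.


Reverse 'island' character by character: 'dnalsi'.

dnalsi


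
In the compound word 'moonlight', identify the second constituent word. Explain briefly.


Split 'moonlight' into 'moon' + 'light'. The second part is 'light'.

light


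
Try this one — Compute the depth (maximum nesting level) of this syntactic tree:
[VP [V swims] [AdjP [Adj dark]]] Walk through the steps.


Count bracket nesting levels:
'[' at pos 0: depth = 1
'[' at pos 4: depth = 2
'[' at pos 14: depth = 2
'[' at pos 20: depth = 3
Maximum depth reached: 3

3


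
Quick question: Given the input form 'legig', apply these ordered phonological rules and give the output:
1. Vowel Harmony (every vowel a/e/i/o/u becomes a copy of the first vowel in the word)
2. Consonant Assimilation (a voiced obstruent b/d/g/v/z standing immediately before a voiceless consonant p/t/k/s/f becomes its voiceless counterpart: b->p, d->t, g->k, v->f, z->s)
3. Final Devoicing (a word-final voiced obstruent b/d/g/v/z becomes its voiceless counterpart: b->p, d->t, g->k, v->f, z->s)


Starting form: 'legig'
Rule 1: Vowel Harmony: all vowels become 'e' (matching first vowel). 'legig' -> 'legeg'
Rule 2: Consonant Assimilation: no voiced obstruent (b/d/g/v/z) stands immediately before a voiceless consonant (p/t/k/s/f). No change.
Rule 3: Final Devoicing: word-final voiced obstruent 'g' becomes voiceless 'k'. 'legeg' -> 'legek'
Final form: 'legek'

legek


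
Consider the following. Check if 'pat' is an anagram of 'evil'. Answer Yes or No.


Sorted letters of 'pat': 'apt'
Sorted letters of 'evil': 'eilv'
They do not match.

No


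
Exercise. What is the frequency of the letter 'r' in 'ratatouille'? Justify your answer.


Letter 'r' in 'ratatouille': found at position(s) 1 = 1 occurrence(s).

1


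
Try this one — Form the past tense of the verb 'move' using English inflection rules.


Apply rule: Add -d (word ends in -e). 'move' becomes 'moved'.

moved


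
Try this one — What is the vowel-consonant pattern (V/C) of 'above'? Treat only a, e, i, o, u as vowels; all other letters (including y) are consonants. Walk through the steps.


Letter mapping: a = V, b = C, o = V, v = C, e = V.

VCVCV


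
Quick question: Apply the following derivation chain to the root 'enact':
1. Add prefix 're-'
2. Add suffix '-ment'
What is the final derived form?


Step 1: Add prefix 're-' to 'enact' = 'reenact'
Step 2: Add suffix '-ment' to 'reenact' = 'reenactment'

reenactment


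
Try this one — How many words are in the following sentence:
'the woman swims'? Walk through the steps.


Split into words: the | woman | swims = 3 words.

3


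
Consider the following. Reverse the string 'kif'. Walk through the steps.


Reverse 'kif' character by character: 'fik'.

fik


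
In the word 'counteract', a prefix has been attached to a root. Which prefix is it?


The word 'counteract' = 'counter' (prefix) + 'act' (root). The prefix is 'counter'.

counter


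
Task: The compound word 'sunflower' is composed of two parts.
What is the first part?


Split 'sunflower' into 'sun' + 'flower'. The first part is 'sun'.

sun


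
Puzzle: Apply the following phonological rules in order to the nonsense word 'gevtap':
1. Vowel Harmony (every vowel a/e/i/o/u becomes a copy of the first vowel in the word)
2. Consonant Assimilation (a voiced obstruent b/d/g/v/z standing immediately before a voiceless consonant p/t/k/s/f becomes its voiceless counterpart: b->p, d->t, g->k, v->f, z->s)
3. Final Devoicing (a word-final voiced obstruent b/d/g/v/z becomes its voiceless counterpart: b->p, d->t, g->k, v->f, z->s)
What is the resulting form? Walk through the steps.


Starting form: 'gevtap'
Rule 1: Vowel Harmony: all vowels become 'e' (matching first vowel). 'gevtap' -> 'gevtep'
Rule 2: Consonant Assimilation: voiced obstruent before voiceless consonant becomes voiceless ('vt' -> 'ft'). 'gevtep' -> 'geftep'
Rule 3: Final Devoicing: final consonant 'p' is not one of the voiced obstruents b/d/g/v/z. No change.
Final form: 'geftep'

geftep


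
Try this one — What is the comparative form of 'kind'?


Apply comparative formation (add -er): 'kind' -> 'kinder'.

kinder


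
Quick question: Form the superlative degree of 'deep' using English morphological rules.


Apply superlative formation (add -est): 'deep' -> 'deepest'.

deepest


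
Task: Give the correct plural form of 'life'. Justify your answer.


Apply rule: Change -fe to -ves. 'life' becomes 'lives'.

lives


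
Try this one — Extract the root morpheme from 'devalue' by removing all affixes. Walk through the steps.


Remove prefix 'de' from 'devalue' to get root 'value'.

value


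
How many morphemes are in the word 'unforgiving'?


Decomposition: un- (prefix) + forgive (root) + -ing (suffix) = 3 morpheme(s)

3 morphemes


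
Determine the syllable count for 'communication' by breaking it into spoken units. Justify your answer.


Break 'communication' into syllables: com-mu-ni-ca-tion -> com | mu | ni | ca | tion = 5 syllables

5 syllables


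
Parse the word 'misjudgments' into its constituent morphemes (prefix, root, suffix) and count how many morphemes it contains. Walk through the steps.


Step 1: Identify prefix: 'mis' (meaning: wrongly)
Step 2: Identify root: 'judge'
Step 3: Identify suffix(es): 'ment, s'
Decomposition: mis- (prefix: wrongly) + judge (root) + -ment (suffix: action/result) + -s (plural)
Total morphemes: 4

4 morphemes (mis- (prefix: wrongly) + judge (root) + -ment (suffix: action/result) + -s (plural))


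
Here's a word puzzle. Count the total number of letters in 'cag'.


Spell out 'cag' and number each letter: c(1), a(2), g(3). Total: 3 letters.

3


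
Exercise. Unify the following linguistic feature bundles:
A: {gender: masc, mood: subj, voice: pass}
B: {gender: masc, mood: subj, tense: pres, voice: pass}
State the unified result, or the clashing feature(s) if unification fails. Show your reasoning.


Compare features:
gender: A=masc vs B=masc -> unified: masc
mood: A=subj vs B=subj -> unified: subj
tense: A=_ vs B=pres -> unified: pres
voice: A=pass vs B=pass -> unified: pass
No clashes found.

Unified: {gender: masc, mood: subj, tense: pres, voice: pass}


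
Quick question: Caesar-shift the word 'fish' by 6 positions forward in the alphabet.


Shift each letter by 6: f -> l, i -> o, s -> y, h -> n. Result: 'loyn'.

loyn


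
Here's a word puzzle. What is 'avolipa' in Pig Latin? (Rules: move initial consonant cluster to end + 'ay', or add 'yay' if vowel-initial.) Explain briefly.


'avolipa' starts with a vowel, so add 'yay': 'avolipayay'.

avolipayay


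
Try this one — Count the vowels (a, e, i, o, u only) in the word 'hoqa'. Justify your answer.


Vowels in 'hoqa': o, a = 2 vowels.

2


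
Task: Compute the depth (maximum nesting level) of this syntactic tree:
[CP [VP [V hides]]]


Count bracket nesting levels:
'[' at pos 0: depth = 1
'[' at pos 4: depth = 2
'[' at pos 8: depth = 3
Maximum depth reached: 3

3


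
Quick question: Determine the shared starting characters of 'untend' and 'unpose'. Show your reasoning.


Compare from the start: 2 characters match: 'un'. Mismatch at position 3: 't' vs 'p'.

un


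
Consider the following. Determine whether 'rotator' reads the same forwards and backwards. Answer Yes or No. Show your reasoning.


Forward: 'rotator'
Reversed: 'rotator'
They are identical.

Yes


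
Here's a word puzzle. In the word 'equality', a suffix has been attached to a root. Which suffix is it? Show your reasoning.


The word 'equality' = 'equal' (root) + '-ity' (suffix). The suffix is '-ity'.

ity


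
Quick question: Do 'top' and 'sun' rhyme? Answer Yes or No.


Rime (stressed vowel + following sounds) of 'top': -op = /ɒp/
Rime of 'sun': -un = /ʌn/
/ɒp/ and /ʌn/ are different ending sounds, so the words do not rhyme.

No


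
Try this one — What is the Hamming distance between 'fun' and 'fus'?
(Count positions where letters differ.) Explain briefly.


Alignment:
Position 1: 'f' vs 'f' = match
Position 2: 'u' vs 'u' = match
Position 3: 'n' vs 's' = DIFFER
Total differences: 1

1


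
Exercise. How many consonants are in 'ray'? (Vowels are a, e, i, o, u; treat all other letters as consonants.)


Consonants in 'ray': r, y = 2 consonants.

2


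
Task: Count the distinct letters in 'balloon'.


Unique letters in 'balloon': {a, b, l, n, o} = 5 distinct letters.

5


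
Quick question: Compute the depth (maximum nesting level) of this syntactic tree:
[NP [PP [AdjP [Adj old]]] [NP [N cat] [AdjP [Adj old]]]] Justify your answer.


Count bracket nesting levels:
'[' at pos 0: depth = 1
'[' at pos 4: depth = 2
'[' at pos 8: depth = 3
'[' at pos 14: depth = 4
'[' at pos 26: depth = 2
'[' at pos 30: depth = 3
'[' at pos 38: depth = 3
'[' at pos 44: depth = 4
Maximum depth reached: 4

4


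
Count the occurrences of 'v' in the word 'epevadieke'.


Letter 'v' in 'epevadieke': found at position(s) 4 = 1 occurrence(s).

1


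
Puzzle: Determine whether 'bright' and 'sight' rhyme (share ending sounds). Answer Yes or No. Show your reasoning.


Rime (stressed vowel + following sounds) of 'bright': -ight = /aɪt/
Rime of 'sight': -ight = /aɪt/
/aɪt/ and /aɪt/ are the same ending sound, so the words rhyme.

Yes


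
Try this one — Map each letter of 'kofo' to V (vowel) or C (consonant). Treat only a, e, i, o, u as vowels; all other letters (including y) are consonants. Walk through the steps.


Letter mapping: k = C, o = V, f = C, o = V.

CVCV


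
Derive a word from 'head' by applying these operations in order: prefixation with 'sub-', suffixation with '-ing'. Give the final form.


Step 1: Add prefix 'sub-' to 'head' = 'subhead'
Step 2: Add suffix '-ing' to 'subhead' = 'subheading'

subheading


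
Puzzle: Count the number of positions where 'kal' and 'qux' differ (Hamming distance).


Alignment:
Position 1: 'k' vs 'q' = DIFFER
Position 2: 'a' vs 'u' = DIFFER
Position 3: 'l' vs 'x' = DIFFER
Total differences: 3

3


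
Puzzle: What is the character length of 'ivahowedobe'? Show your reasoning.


Spell out 'ivahowedobe' and number each letter: i(1), v(2), a(3), h(4), o(5), w(6), e(7), d(8), o(9), b(10), e(11). Total: 11 letters.

11


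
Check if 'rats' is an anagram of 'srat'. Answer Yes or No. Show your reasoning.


Sorted letters of 'rats': 'arst'
Sorted letters of 'srat': 'arst'
They match.

Yes


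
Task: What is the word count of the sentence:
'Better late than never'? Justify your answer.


Split into words: Better | late | than | never = 4 words.

4


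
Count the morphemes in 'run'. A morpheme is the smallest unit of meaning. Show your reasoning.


Decomposition: run (free morpheme) = 1 morpheme(s)

1 morphemes


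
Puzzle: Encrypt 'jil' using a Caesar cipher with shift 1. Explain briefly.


Shift each letter by 1: j -> k, i -> j, l -> m. Result: 'kjm'.

kjm


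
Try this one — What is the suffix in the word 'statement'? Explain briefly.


The word 'statement' = 'state' (root) + '-ment' (suffix). The suffix is '-ment'.

ment


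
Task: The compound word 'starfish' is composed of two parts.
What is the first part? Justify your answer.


Split 'starfish' into 'star' + 'fish'. The first part is 'star'.

star


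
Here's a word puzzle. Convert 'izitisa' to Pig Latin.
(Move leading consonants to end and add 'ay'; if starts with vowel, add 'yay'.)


'izitisa' starts with a vowel, so add 'yay': 'izitisayay'.

izitisayay


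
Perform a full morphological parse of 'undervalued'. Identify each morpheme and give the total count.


Step 1: Identify prefix: 'under' (meaning: beneath/insufficient)
Step 2: Identify root: 'value'
Step 3: Identify suffix(es): 'ed'
Decomposition: under- (prefix: beneath/insufficient) + value (root) + -ed (suffix: past)
Total morphemes: 3

3 morphemes (under- (prefix: beneath/insufficient) + value (root) + -ed (suffix: past))


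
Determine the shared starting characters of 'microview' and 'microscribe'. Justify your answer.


Compare from the start: 5 characters match: 'micro'. Mismatch at position 6: 'v' vs 's'.

micro


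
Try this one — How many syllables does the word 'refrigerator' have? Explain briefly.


Break 'refrigerator' into syllables: re-frig-er-a-tor -> re | frig | er | a | tor = 5 syllables

5 syllables


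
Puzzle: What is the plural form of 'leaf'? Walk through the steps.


Apply rule: Change -f to -ves. 'leaf' becomes 'leaves'.

leaves


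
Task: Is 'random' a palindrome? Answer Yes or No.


Forward: 'random'
Reversed: 'modnar'
They differ.

No


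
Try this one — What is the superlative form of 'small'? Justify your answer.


Apply superlative formation (add -est): 'small' -> 'smallest'.

smallest


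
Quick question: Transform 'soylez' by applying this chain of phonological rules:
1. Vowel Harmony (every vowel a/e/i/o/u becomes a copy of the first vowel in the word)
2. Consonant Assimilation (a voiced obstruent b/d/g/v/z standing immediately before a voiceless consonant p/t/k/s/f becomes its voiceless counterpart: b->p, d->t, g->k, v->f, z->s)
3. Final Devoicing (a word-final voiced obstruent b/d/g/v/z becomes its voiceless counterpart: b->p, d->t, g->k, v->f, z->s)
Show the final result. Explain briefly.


Starting form: 'soylez'
Rule 1: Vowel Harmony: all vowels become 'o' (matching first vowel). 'soylez' -> 'soyloz'
Rule 2: Consonant Assimilation: no voiced obstruent (b/d/g/v/z) stands immediately before a voiceless consonant (p/t/k/s/f). No change.
Rule 3: Final Devoicing: word-final voiced obstruent 'z' becomes voiceless 's'. 'soyloz' -> 'soylos'
Final form: 'soylos'

soylos


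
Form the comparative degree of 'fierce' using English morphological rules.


Apply comparative formation (ends in e: add -r): 'fierce' -> 'fiercer'.

fiercer


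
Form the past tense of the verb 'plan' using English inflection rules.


Apply rule: Double final consonant and add -ed. 'plan' becomes 'planned'.

planned


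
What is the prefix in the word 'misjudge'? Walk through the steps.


The word 'misjudge' = 'mis' (prefix) + 'judge' (root). The prefix is 'mis'.

mis


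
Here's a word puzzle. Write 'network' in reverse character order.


Reverse 'network' character by character: 'krowten'.

krowten


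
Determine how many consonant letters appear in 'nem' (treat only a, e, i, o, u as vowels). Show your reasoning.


Consonants in 'nem': n, m = 2 consonants.

2


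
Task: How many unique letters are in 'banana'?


Unique letters in 'banana': {a, b, n} = 3 distinct letters.

3


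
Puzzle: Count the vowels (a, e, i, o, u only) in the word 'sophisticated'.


Vowels in 'sophisticated': o, i, i, a, e = 5 vowels.

5


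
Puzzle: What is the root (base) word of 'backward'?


Remove suffix '-ward' from 'backward' to get root 'back'.

back


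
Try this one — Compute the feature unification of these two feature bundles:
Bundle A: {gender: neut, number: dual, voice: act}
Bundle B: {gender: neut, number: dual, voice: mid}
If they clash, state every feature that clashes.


Compare features:
gender: A=neut vs B=neut -> unified: neut
number: A=dual vs B=dual -> unified: dual
voice: A=act vs B=mid -> CLASH
Clash detected on feature 'voice' (act vs mid); unification fails.

CLASH on 'voice' (act vs mid)


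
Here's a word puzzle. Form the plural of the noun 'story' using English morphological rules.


Apply rule: Change -y to -ies (consonant + y). 'story' becomes 'stories'.

stories


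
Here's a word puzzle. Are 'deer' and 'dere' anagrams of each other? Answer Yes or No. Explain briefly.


Sorted letters of 'deer': 'deer'
Sorted letters of 'dere': 'deer'
They match.

Yes


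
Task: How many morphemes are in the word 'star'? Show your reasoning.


Decomposition: star (free morpheme) = 1 morpheme(s)

1 morphemes


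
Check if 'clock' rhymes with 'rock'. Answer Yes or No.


Rime (stressed vowel + following sounds) of 'clock': -ock = /ɒk/
Rime of 'rock': -ock = /ɒk/
/ɒk/ and /ɒk/ are the same ending sound, so the words rhyme.

Yes


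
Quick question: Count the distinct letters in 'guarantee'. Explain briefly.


Unique letters in 'guarantee': {a, e, g, n, r, t, u} = 7 distinct letters.

7


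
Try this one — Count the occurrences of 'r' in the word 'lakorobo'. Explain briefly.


Letter 'r' in 'lakorobo': found at position(s) 5 = 1 occurrence(s).

1


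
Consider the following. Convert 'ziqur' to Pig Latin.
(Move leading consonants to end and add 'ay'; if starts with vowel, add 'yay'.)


'ziqur': move consonant cluster 'z' to end and add 'ay': 'iqurzay'.

iqurzay


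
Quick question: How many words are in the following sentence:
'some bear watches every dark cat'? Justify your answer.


Split into words: some | bear | watches | every | dark | cat = 6 words.

6


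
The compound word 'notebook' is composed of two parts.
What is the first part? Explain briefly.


Split 'notebook' into 'note' + 'book'. The first part is 'note'.

note


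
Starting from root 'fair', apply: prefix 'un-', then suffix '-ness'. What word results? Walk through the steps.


Step 1: Add prefix 'un-' to 'fair' = 'unfair'
Step 2: Add suffix '-ness' to 'unfair' = 'unfairness'

unfairness


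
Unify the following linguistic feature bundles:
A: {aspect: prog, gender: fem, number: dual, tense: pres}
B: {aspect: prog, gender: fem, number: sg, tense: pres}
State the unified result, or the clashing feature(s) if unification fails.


Compare features:
aspect: A=prog vs B=prog -> unified: prog
gender: A=fem vs B=fem -> unified: fem
number: A=dual vs B=sg -> CLASH
tense: A=pres vs B=pres -> unified: pres
Clash detected on feature 'number' (dual vs sg); unification fails.

CLASH on 'number' (dual vs sg)


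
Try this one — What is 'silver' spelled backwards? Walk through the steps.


Reverse 'silver' character by character: 'revlis'.

revlis


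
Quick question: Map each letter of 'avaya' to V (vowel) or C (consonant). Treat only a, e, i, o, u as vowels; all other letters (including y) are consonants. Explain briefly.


Letter mapping: a = V, v = C, a = V, y = C, a = V.

VCVCV


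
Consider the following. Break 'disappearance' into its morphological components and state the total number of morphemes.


Step 1: Identify prefix: 'dis' (meaning: not/apart)
Step 2: Identify root: 'appear'
Step 3: Identify suffix(es): 'ance'
Decomposition: dis- (prefix: not/apart) + appear (root) + -ance (suffix: state/act)
Total morphemes: 3

3 morphemes (dis- (prefix: not/apart) + appear (root) + -ance (suffix: state/act))


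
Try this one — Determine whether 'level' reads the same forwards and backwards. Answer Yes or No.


Forward: 'level'
Reversed: 'level'
They are identical.

Yes


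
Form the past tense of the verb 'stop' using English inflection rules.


Apply rule: Double final consonant and add -ed. 'stop' becomes 'stopped'.

stopped


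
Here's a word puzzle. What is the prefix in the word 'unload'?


The word 'unload' = 'un' (prefix) + 'load' (root). The prefix is 'un'.

un


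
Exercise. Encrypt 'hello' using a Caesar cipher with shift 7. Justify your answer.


Shift each letter by 7: h -> o, e -> l, l -> s, l -> s, o -> v. Result: 'olssv'.

olssv


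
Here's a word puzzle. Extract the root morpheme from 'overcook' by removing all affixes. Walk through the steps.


Remove prefix 'over' from 'overcook' to get root 'cook'.

cook


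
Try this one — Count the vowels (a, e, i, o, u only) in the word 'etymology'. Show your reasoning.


Vowels in 'etymology': e, o, o = 3 vowels.

3


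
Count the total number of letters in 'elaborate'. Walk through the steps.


Spell out 'elaborate' and number each letter: e(1), l(2), a(3), b(4), o(5), r(6), a(7), t(8), e(9). Total: 9 letters.

9


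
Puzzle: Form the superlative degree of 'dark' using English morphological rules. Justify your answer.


Apply superlative formation (add -est): 'dark' -> 'darkest'.

darkest


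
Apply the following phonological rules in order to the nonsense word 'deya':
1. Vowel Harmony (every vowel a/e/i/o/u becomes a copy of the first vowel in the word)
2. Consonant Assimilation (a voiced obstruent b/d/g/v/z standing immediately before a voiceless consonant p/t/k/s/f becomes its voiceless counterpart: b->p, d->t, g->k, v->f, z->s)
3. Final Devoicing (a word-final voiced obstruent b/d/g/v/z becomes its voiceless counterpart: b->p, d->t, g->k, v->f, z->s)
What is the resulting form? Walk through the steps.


Starting form: 'deya'
Rule 1: Vowel Harmony: all vowels become 'e' (matching first vowel). 'deya' -> 'deye'
Rule 2: Consonant Assimilation: no voiced obstruent (b/d/g/v/z) stands immediately before a voiceless consonant (p/t/k/s/f). No change.
Rule 3: Final Devoicing: the word ends in the vowel 'e', not a consonant. No change.
Final form: 'deye'

deye


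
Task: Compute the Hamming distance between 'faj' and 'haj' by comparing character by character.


Alignment:
Position 1: 'f' vs 'h' = DIFFER
Position 2: 'a' vs 'a' = match
Position 3: 'j' vs 'j' = match
Total differences: 1

1


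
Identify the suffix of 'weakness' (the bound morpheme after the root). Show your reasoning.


The word 'weakness' = 'weak' (root) + '-ness' (suffix). The suffix is '-ness'.

ness


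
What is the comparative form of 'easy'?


Apply comparative formation (consonant + y: change y to i, add -er): 'easy' -> 'easier'.

easier


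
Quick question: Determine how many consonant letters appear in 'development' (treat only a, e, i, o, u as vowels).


Consonants in 'development': d, v, l, p, m, n, t = 7 consonants.

7


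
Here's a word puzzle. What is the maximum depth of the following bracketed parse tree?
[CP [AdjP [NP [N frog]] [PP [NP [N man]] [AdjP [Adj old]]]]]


Count bracket nesting levels:
'[' at pos 0: depth = 1
'[' at pos 4: depth = 2
'[' at pos 10: depth = 3
'[' at pos 14: depth = 4
'[' at pos 24: depth = 3
'[' at pos 28: depth = 4
'[' at pos 32: depth = 5
'[' at pos 41: depth = 4
'[' at pos 47: depth = 5
Maximum depth reached: 5

5


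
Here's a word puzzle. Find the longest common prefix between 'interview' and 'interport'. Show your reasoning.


Compare from the start: 5 characters match: 'inter'. Mismatch at position 6: 'v' vs 'p'.

inter


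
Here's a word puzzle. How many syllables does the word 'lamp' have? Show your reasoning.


Break 'lamp' into syllables: lamp -> lamp = 1 syllable

1 syllable


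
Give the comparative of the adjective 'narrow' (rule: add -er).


Apply comparative formation (add -er): 'narrow' -> 'narrower'.

narrower


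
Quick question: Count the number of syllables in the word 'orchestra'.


Break 'orchestra' into syllables: or-ches-tra -> or | ches | tra = 3 syllables

3 syllables


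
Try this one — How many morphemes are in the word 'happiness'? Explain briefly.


Decomposition: happy (root) + -ness (suffix) = 2 morpheme(s)

2 morphemes


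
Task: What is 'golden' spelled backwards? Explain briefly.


Reverse 'golden' character by character: 'nedlog'.

nedlog


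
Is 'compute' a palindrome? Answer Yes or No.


Forward: 'compute'
Reversed: 'etupmoc'
They differ.

No


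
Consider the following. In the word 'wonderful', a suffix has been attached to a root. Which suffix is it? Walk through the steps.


The word 'wonderful' = 'wonder' (root) + '-ful' (suffix). The suffix is '-ful'.

ful


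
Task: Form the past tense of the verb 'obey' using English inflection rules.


Apply rule: Add -ed. 'obey' becomes 'obeyed'.

obeyed


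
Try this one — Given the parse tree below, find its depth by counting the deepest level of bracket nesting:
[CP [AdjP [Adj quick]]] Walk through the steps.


Count bracket nesting levels:
'[' at pos 0: depth = 1
'[' at pos 4: depth = 2
'[' at pos 10: depth = 3
Maximum depth reached: 3

3


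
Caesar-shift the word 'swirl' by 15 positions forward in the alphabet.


Shift each letter by 15: s -> h, w -> l, i -> x, r -> g, l -> a. Result: 'hlxga'.

hlxga


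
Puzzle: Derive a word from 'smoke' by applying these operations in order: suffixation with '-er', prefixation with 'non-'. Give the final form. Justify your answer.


Step 1: Add suffix '-er' to 'smoke' = 'smoker'
Step 2: Add prefix 'non-' to 'smoker' = 'nonsmoker'

nonsmoker


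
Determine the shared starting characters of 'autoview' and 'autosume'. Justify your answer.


Compare from the start: 4 characters match: 'auto'. Mismatch at position 5: 'v' vs 's'.

auto


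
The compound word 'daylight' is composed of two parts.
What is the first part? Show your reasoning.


Split 'daylight' into 'day' + 'light'. The first part is 'day'.

day


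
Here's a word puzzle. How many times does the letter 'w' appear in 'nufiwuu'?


Letter 'w' in 'nufiwuu': found at position(s) 5 = 1 occurrence(s).

1


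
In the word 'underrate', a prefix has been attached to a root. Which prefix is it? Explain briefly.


The word 'underrate' = 'under' (prefix) + 'rate' (root). The prefix is 'under'.

under


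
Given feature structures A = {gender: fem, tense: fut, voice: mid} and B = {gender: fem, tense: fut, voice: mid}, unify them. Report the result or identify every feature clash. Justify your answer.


Compare features:
gender: A=fem vs B=fem -> unified: fem
tense: A=fut vs B=fut -> unified: fut
voice: A=mid vs B=mid -> unified: mid
No clashes found.

Unified: {gender: fem, tense: fut, voice: mid}


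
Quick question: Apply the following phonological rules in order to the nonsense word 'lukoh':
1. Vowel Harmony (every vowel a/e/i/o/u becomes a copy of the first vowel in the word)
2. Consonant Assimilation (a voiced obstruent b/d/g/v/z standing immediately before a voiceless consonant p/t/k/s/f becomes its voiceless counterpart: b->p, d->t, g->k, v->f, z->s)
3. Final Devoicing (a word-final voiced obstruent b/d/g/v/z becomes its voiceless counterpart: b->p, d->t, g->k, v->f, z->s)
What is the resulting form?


Starting form: 'lukoh'
Rule 1: Vowel Harmony: all vowels become 'u' (matching first vowel). 'lukoh' -> 'lukuh'
Rule 2: Consonant Assimilation: no voiced obstruent (b/d/g/v/z) stands immediately before a voiceless consonant (p/t/k/s/f). No change.
Rule 3: Final Devoicing: final consonant 'h' is not one of the voiced obstruents b/d/g/v/z. No change.
Final form: 'lukuh'

lukuh


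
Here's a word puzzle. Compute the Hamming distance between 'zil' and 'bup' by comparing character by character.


Alignment:
Position 1: 'z' vs 'b' = DIFFER
Position 2: 'i' vs 'u' = DIFFER
Position 3: 'l' vs 'p' = DIFFER
Total differences: 3

3


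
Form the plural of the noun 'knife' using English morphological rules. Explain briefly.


Apply rule: Change -fe to -ves. 'knife' becomes 'knives'.

knives


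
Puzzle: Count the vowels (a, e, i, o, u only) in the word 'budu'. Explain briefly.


Vowels in 'budu': u, u = 2 vowels.

2
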